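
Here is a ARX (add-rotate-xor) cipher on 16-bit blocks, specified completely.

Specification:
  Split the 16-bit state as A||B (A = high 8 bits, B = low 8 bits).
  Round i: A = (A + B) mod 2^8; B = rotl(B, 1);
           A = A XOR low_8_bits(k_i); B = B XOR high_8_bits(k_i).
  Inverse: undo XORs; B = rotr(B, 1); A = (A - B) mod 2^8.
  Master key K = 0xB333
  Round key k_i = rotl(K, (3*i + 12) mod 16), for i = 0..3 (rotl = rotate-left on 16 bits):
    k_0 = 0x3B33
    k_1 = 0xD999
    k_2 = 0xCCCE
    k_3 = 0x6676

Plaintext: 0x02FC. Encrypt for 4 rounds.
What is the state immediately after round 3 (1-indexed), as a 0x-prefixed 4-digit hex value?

s_0 = plaintext = 0x02FC
s_1 = Round(s_0, k_0) = 0xCDC2
s_2 = Round(s_1, k_1) = 0x165C
s_3 = Round(s_2, k_2) = 0xBC74
s_4 = Round(s_3, k_3) = 0x468E

0xBC74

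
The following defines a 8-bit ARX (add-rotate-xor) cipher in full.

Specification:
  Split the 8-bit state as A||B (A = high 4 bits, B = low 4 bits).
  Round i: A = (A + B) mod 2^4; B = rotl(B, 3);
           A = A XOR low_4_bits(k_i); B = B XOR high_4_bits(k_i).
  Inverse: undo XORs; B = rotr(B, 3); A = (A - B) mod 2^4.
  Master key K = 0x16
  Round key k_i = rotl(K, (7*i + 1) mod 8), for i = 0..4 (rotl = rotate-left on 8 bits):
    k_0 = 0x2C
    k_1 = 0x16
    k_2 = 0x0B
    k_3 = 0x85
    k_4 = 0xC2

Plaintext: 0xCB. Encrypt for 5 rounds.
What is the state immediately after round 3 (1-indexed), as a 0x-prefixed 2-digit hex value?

0x17

s_0 = plaintext = 0xCB
s_1 = Round(s_0, k_0) = 0xBF
s_2 = Round(s_1, k_1) = 0xCE
s_3 = Round(s_2, k_2) = 0x17
s_4 = Round(s_3, k_3) = 0xD3
s_5 = Round(s_4, k_4) = 0x25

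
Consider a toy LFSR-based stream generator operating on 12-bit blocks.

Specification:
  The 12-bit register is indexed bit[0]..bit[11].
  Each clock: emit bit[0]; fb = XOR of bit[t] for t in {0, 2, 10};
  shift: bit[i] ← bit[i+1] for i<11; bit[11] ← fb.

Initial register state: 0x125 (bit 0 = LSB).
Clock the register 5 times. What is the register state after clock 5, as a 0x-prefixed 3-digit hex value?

0xE09

reg_0 = 0x125
clock 1: out=1, reg = 0x092
clock 2: out=0, reg = 0x049
clock 3: out=1, reg = 0x824
clock 4: out=0, reg = 0xC12
clock 5: out=0, reg = 0xE09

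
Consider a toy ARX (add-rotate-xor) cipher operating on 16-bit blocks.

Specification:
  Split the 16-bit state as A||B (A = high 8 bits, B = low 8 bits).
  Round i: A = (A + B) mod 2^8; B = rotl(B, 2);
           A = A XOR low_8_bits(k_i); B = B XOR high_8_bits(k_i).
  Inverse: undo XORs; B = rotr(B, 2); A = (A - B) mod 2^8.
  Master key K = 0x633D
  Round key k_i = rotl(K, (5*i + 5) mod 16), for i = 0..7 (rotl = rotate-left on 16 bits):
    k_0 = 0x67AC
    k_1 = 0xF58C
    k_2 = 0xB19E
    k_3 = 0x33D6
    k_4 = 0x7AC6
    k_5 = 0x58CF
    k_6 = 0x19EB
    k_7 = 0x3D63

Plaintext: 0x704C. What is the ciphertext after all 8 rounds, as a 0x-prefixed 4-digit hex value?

0x497D

s_0 = plaintext = 0x704C
s_1 = Round(s_0, k_0) = 0x1056
s_2 = Round(s_1, k_1) = 0xEAAC
s_3 = Round(s_2, k_2) = 0x0803
s_4 = Round(s_3, k_3) = 0xDD3F
s_5 = Round(s_4, k_4) = 0xDA86
s_6 = Round(s_5, k_5) = 0xAF42
s_7 = Round(s_6, k_6) = 0x1A10
s_8 = Round(s_7, k_7) = 0x497D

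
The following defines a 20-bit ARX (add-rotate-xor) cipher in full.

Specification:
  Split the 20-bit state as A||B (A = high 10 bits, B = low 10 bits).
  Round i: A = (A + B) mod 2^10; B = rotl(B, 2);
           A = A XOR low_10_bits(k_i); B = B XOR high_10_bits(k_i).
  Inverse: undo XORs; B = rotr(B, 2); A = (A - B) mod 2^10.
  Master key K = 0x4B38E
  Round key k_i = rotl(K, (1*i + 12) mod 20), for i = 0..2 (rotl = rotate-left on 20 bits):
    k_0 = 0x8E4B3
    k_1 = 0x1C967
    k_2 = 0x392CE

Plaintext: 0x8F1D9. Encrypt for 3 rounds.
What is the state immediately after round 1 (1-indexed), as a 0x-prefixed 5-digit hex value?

s_0 = plaintext = 0x8F1D9
s_1 = Round(s_0, k_0) = 0x2995C
s_2 = Round(s_1, k_1) = 0xD9503
s_3 = Round(s_2, k_2) = 0xA98E9

0x2995C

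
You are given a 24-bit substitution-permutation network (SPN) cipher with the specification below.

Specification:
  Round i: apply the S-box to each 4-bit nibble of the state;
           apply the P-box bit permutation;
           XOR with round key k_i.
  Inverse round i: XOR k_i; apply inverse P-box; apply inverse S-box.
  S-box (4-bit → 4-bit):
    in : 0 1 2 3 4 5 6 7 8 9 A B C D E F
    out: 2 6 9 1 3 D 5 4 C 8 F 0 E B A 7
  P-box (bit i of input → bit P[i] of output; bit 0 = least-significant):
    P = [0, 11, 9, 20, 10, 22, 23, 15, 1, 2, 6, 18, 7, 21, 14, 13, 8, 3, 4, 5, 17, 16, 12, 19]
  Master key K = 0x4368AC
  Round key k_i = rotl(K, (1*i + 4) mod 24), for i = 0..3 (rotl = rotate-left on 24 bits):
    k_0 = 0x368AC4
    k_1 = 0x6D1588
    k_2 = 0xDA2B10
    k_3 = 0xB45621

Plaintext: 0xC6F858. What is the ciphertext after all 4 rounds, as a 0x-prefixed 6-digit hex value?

0x3C9D54

s_0 = plaintext = 0xC6F858
s_1 = Round(s_0, k_0) = 0x8B5D14
s_2 = Round(s_1, k_1) = 0xA16D0F
s_3 = Round(s_2, k_2) = 0x95718F
s_4 = Round(s_3, k_3) = 0x3C9D54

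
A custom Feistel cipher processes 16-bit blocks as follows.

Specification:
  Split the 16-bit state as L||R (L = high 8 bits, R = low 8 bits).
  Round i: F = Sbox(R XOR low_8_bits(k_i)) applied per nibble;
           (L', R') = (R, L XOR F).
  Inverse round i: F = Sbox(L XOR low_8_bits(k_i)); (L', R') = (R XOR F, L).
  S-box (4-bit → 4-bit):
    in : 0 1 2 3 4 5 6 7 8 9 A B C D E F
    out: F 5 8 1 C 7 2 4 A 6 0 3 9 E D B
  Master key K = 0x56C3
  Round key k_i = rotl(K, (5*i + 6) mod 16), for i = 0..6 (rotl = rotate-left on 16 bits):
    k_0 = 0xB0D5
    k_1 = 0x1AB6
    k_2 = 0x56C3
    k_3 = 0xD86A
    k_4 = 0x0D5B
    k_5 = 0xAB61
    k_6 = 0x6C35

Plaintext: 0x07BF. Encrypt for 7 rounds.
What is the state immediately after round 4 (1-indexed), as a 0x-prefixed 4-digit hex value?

s_0 = plaintext = 0x07BF
s_1 = Round(s_0, k_0) = 0xBF27
s_2 = Round(s_1, k_1) = 0x27DA
s_3 = Round(s_2, k_2) = 0xDA71
s_4 = Round(s_3, k_3) = 0x7189
s_5 = Round(s_4, k_4) = 0x8999
s_6 = Round(s_5, k_5) = 0x9933
s_7 = Round(s_6, k_6) = 0x336B

0x7189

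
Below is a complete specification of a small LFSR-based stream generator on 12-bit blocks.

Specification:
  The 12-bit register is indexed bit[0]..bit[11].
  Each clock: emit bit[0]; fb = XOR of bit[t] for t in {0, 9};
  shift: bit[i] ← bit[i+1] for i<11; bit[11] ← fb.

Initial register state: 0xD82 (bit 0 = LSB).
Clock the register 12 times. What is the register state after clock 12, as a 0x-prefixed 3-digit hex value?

reg_0 = 0xD82
clock 1: out=0, reg = 0x6C1
clock 2: out=1, reg = 0x360
clock 3: out=0, reg = 0x9B0
clock 4: out=0, reg = 0x4D8
clock 5: out=0, reg = 0x26C
clock 6: out=0, reg = 0x936
clock 7: out=0, reg = 0x49B
clock 8: out=1, reg = 0xA4D
clock 9: out=1, reg = 0x526
clock 10: out=0, reg = 0x293
clock 11: out=1, reg = 0x149
clock 12: out=1, reg = 0x8A4

0x8A4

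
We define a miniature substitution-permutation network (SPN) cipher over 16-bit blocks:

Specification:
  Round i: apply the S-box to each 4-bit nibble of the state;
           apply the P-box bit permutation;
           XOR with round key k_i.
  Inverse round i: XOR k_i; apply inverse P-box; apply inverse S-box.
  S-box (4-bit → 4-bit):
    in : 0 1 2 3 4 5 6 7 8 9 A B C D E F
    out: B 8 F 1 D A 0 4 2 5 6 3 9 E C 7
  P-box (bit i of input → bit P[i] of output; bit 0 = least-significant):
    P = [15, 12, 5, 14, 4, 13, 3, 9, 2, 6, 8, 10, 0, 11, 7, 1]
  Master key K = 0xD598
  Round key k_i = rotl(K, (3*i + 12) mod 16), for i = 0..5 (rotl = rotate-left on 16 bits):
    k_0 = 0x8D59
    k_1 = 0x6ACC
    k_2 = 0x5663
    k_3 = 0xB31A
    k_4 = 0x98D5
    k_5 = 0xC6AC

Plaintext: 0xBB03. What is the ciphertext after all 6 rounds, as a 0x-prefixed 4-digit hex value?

s_0 = plaintext = 0xBB03
s_1 = Round(s_0, k_0) = 0x270C
s_2 = Round(s_1, k_1) = 0x815F
s_3 = Round(s_2, k_2) = 0xE843
s_4 = Round(s_3, k_3) = 0x31C0
s_5 = Round(s_4, k_4) = 0x4EC4
s_6 = Round(s_5, k_5) = 0x011F

0x011F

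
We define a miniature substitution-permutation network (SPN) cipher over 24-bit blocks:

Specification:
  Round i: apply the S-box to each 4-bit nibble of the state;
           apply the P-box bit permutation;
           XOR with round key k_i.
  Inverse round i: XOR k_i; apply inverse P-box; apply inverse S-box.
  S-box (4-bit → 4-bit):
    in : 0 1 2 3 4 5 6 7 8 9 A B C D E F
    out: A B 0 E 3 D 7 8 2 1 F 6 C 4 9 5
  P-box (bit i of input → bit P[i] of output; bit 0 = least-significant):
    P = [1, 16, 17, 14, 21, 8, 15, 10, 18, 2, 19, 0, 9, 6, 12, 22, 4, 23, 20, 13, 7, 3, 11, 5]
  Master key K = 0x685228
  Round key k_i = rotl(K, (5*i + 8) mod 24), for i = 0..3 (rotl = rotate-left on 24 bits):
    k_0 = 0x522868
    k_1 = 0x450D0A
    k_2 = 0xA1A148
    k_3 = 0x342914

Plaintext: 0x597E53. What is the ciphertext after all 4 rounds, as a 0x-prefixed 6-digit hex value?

0xFBC2D8

s_0 = plaintext = 0x597E53
s_1 = Round(s_0, k_0) = 0x35E4D9
s_2 = Round(s_1, k_1) = 0x11A734
s_3 = Round(s_2, k_2) = 0x6016B3
s_4 = Round(s_3, k_3) = 0xFBC2D8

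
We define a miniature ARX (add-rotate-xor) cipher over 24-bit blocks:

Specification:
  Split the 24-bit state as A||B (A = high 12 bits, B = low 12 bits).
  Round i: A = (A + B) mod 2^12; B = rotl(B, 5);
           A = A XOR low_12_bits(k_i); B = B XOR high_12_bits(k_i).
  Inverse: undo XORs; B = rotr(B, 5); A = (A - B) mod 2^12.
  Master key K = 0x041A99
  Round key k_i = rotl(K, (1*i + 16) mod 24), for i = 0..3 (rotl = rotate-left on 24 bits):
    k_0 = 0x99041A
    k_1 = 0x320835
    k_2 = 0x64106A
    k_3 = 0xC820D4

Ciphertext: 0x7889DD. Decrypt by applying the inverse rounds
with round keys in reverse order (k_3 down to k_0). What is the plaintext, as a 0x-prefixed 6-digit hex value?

s_0 = ciphertext = 0x7889DD
s_1 = InvRound(s_0, k_3) = 0x7B2FAA
s_2 = InvRound(s_1, k_2) = 0x2095CF
s_3 = InvRound(s_2, k_1) = 0x2857B7
s_4 = InvRound(s_3, k_0) = 0x2AE3F1

0x2AE3F1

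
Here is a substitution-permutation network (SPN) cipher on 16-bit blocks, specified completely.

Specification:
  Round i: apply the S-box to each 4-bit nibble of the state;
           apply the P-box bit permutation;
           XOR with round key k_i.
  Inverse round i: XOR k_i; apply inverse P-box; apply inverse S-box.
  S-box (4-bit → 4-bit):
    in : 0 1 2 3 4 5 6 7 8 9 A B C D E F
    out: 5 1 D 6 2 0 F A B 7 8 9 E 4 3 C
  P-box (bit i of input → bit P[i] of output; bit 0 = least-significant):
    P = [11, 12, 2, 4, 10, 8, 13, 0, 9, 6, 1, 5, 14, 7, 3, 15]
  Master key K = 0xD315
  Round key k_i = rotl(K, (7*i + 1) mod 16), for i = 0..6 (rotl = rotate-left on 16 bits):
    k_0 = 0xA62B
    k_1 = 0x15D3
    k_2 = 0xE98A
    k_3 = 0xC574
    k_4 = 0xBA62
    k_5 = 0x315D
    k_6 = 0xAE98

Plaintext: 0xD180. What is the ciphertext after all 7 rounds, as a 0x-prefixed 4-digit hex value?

0xBDE5

s_0 = plaintext = 0xD180
s_1 = Round(s_0, k_0) = 0xA926
s_2 = Round(s_1, k_1) = 0xAB84
s_3 = Round(s_2, k_2) = 0x7EAB
s_4 = Round(s_3, k_3) = 0x4FA5
s_5 = Round(s_4, k_4) = 0xBAC1
s_6 = Round(s_5, k_5) = 0xD87C
s_7 = Round(s_6, k_6) = 0xBDE5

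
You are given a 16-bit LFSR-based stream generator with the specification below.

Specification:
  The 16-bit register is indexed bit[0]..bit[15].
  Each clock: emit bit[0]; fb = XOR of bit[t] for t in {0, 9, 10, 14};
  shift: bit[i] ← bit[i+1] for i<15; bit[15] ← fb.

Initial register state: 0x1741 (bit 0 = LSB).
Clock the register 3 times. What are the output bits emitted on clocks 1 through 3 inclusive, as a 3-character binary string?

reg_0 = 0x1741
clock 1: out=1, reg = 0x8BA0
clock 2: out=0, reg = 0xC5D0
clock 3: out=0, reg = 0x62E8

100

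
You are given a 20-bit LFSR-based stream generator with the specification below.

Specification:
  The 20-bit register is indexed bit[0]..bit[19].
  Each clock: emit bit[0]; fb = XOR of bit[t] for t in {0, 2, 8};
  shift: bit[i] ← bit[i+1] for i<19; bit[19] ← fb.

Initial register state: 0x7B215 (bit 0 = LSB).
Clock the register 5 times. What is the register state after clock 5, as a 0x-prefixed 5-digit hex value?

reg_0 = 0x7B215
clock 1: out=1, reg = 0x3D90A
clock 2: out=0, reg = 0x9EC85
clock 3: out=1, reg = 0x4F642
clock 4: out=0, reg = 0x27B21
clock 5: out=1, reg = 0x13D90

0x13D90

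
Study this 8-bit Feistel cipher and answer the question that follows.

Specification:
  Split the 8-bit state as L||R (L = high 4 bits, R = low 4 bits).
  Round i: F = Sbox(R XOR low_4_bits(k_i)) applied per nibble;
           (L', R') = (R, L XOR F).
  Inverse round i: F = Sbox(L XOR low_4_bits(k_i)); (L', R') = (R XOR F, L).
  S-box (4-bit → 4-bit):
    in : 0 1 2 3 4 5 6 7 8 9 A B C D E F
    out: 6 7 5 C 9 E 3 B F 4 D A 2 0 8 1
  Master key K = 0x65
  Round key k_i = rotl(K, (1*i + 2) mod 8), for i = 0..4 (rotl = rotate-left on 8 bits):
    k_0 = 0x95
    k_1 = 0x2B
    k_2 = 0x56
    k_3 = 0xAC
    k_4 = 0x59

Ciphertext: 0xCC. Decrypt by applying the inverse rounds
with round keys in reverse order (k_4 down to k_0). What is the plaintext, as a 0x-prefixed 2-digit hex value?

s_0 = ciphertext = 0xCC
s_1 = InvRound(s_0, k_4) = 0x2C
s_2 = InvRound(s_1, k_3) = 0x42
s_3 = InvRound(s_2, k_2) = 0x74
s_4 = InvRound(s_3, k_1) = 0x67
s_5 = InvRound(s_4, k_0) = 0xB6

0xB6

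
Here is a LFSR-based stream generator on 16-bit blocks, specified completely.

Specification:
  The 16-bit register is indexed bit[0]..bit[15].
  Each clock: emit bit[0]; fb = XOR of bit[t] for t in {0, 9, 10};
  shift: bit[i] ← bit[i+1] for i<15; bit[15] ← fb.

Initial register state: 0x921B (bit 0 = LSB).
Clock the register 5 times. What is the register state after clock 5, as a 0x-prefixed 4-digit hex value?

reg_0 = 0x921B
clock 1: out=1, reg = 0x490D
clock 2: out=1, reg = 0xA486
clock 3: out=0, reg = 0xD243
clock 4: out=1, reg = 0x6921
clock 5: out=1, reg = 0xB490

0xB490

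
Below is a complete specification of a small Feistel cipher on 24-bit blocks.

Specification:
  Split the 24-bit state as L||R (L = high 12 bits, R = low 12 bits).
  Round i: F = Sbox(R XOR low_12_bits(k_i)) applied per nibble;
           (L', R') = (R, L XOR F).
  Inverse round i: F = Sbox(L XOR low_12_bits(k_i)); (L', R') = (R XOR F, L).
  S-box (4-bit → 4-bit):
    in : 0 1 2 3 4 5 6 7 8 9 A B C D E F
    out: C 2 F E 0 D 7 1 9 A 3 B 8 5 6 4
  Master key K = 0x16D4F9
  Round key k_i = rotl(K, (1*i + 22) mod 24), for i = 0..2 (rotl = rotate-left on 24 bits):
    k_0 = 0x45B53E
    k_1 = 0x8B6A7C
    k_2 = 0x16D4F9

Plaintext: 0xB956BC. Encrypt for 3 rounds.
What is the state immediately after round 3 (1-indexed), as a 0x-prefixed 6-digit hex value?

s_0 = plaintext = 0xB956BC
s_1 = Round(s_0, k_0) = 0x6BC50A
s_2 = Round(s_1, k_1) = 0x50A2AB
s_3 = Round(s_2, k_2) = 0x2AB2D5

0x2AB2D5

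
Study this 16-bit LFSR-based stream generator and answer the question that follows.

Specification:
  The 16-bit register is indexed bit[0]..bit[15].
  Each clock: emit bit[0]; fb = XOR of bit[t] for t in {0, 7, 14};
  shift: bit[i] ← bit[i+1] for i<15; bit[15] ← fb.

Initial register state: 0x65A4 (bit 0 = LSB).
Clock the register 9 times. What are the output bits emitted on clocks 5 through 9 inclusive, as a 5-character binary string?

reg_0 = 0x65A4
clock 1: out=0, reg = 0x32D2
clock 2: out=0, reg = 0x9969
clock 3: out=1, reg = 0xCCB4
clock 4: out=0, reg = 0x665A
clock 5: out=0, reg = 0xB32D
clock 6: out=1, reg = 0xD996
clock 7: out=0, reg = 0x6CCB
clock 8: out=1, reg = 0xB665
clock 9: out=1, reg = 0xDB32

01011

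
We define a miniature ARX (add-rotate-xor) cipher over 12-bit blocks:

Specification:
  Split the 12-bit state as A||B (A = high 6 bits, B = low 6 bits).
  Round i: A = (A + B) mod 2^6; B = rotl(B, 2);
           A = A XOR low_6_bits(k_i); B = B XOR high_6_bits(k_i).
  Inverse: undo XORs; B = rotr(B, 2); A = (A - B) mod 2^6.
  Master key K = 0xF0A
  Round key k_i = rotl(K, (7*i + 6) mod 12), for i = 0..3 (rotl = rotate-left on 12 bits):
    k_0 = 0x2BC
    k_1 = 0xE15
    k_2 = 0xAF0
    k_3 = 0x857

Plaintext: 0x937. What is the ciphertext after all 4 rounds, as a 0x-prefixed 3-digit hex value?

0x514

s_0 = plaintext = 0x937
s_1 = Round(s_0, k_0) = 0x9D5
s_2 = Round(s_1, k_1) = 0xA6D
s_3 = Round(s_2, k_2) = 0x99D
s_4 = Round(s_3, k_3) = 0x514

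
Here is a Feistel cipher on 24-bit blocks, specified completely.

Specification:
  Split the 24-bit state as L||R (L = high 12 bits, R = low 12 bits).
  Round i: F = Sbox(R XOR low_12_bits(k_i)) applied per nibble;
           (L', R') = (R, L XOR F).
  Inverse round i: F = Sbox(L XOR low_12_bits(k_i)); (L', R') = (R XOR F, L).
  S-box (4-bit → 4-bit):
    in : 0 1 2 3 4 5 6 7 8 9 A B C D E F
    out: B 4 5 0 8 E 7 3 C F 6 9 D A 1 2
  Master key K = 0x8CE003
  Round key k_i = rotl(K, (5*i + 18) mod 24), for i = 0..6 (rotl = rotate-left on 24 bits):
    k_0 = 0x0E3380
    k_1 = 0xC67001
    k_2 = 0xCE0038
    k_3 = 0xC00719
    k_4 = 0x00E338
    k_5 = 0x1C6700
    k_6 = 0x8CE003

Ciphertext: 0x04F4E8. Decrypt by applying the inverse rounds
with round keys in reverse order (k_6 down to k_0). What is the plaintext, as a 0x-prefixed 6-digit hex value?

0x09A3D9

s_0 = ciphertext = 0x04F4E8
s_1 = InvRound(s_0, k_6) = 0xF6504F
s_2 = InvRound(s_1, k_5) = 0xC31F65
s_3 = InvRound(s_2, k_4) = 0xDDAC31
s_4 = InvRound(s_3, k_3) = 0xAE1DDA
s_5 = InvRound(s_4, k_2) = 0xB75AE1
s_6 = InvRound(s_5, k_1) = 0x3D9B75
s_7 = InvRound(s_6, k_0) = 0x09A3D9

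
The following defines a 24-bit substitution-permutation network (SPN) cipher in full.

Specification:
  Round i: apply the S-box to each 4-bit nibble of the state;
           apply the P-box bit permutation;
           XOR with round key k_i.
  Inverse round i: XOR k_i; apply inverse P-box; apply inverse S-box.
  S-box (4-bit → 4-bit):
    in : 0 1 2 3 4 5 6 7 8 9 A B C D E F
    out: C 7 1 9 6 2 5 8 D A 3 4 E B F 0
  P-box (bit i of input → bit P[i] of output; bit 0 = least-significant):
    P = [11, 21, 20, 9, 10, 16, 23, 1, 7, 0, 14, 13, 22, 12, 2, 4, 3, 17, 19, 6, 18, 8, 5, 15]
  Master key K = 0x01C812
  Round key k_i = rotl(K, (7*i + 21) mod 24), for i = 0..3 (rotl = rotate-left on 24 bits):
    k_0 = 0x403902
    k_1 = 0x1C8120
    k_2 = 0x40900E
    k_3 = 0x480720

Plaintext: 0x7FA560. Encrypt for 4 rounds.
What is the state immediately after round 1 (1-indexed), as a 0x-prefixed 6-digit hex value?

s_0 = plaintext = 0x7FA560
s_1 = Round(s_0, k_0) = 0x90AF03
s_2 = Round(s_1, k_1) = 0xD41A62
s_3 = Round(s_2, k_2) = 0x8E0D8B
s_4 = Round(s_3, k_3) = 0xD6A3DF

0x90AF03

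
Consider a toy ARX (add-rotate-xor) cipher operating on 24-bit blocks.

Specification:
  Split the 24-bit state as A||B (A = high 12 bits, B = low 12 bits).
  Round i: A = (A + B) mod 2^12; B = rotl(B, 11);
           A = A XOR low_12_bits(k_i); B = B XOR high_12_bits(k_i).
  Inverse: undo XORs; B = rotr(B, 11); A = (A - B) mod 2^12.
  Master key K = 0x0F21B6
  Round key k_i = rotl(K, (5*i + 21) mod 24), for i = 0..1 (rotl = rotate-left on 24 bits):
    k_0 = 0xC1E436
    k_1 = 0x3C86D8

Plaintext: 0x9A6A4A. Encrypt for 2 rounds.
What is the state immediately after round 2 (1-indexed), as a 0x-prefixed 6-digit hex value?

s_0 = plaintext = 0x9A6A4A
s_1 = Round(s_0, k_0) = 0x7C693B
s_2 = Round(s_1, k_1) = 0x7D9F55

0x7D9F55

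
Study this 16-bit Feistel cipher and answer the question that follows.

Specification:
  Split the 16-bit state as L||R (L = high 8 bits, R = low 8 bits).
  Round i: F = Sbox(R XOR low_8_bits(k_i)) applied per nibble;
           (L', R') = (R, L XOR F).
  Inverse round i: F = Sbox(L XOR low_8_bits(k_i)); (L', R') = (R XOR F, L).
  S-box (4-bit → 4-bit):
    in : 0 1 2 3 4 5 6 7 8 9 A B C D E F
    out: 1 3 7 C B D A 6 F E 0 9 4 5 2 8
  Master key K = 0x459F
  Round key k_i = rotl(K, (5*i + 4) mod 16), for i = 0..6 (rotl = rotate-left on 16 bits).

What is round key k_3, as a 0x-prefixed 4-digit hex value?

K = 0x459F
k_0 = rotl(K, (5*0+4) mod 16) = rotl(K, 4) = 0x59F4
k_1 = rotl(K, (5*1+4) mod 16) = rotl(K, 9) = 0x3E8B
k_2 = rotl(K, (5*2+4) mod 16) = rotl(K, 14) = 0xD167
k_3 = rotl(K, (5*3+4) mod 16) = rotl(K, 3) = 0x2CFA

0x2CFA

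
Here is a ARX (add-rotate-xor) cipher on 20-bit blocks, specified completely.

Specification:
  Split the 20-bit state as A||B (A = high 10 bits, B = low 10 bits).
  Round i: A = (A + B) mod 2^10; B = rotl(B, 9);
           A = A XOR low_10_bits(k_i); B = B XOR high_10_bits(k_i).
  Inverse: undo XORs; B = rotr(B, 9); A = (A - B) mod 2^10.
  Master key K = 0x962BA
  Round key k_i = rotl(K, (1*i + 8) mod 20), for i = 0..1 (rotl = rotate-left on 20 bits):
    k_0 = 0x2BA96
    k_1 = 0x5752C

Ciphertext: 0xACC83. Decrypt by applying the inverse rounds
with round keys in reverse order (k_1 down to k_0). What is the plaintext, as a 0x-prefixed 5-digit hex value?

0xD4225

s_0 = ciphertext = 0xACC83
s_1 = InvRound(s_0, k_1) = 0xF8FBC
s_2 = InvRound(s_1, k_0) = 0xD4225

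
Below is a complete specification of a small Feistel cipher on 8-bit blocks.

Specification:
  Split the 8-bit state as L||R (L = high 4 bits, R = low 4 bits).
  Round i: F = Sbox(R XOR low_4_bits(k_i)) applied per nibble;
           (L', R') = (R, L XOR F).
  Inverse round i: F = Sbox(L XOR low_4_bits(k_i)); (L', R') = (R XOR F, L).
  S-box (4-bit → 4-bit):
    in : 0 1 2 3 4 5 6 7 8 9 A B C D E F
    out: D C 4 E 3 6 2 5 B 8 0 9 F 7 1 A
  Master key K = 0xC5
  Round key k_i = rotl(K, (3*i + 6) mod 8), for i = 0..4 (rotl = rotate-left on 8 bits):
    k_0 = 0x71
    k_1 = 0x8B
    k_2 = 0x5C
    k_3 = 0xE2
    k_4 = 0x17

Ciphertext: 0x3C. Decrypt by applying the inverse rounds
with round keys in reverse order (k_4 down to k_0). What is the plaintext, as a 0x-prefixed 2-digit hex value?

s_0 = ciphertext = 0x3C
s_1 = InvRound(s_0, k_4) = 0xF3
s_2 = InvRound(s_1, k_3) = 0x4F
s_3 = InvRound(s_2, k_2) = 0x44
s_4 = InvRound(s_3, k_1) = 0xE4
s_5 = InvRound(s_4, k_0) = 0xEE

0xEE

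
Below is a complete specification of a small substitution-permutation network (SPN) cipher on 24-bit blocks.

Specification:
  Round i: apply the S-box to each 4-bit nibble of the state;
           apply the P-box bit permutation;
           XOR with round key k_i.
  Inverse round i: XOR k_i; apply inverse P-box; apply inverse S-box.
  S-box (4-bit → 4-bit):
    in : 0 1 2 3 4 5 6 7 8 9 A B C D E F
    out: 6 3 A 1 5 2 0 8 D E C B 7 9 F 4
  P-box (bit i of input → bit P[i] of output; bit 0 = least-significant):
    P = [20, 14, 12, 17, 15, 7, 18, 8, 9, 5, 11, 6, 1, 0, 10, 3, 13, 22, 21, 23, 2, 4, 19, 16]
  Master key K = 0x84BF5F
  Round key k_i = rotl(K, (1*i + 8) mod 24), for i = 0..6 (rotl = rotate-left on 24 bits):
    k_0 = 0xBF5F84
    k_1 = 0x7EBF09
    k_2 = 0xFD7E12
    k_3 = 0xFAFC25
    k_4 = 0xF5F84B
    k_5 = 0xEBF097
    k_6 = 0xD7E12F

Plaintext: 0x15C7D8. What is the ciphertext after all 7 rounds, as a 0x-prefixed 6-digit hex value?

0x9B69B6

s_0 = plaintext = 0x15C7D8
s_1 = Round(s_0, k_0) = 0xEDCAD3
s_2 = Round(s_1, k_1) = 0xE7125E
s_3 = Round(s_2, k_2) = 0x662EE5
s_4 = Round(s_3, k_3) = 0xFE37CC
s_5 = Round(s_4, k_4) = 0x090889
s_6 = Round(s_5, k_5) = 0x052FC6
s_7 = Round(s_6, k_6) = 0x9B69B6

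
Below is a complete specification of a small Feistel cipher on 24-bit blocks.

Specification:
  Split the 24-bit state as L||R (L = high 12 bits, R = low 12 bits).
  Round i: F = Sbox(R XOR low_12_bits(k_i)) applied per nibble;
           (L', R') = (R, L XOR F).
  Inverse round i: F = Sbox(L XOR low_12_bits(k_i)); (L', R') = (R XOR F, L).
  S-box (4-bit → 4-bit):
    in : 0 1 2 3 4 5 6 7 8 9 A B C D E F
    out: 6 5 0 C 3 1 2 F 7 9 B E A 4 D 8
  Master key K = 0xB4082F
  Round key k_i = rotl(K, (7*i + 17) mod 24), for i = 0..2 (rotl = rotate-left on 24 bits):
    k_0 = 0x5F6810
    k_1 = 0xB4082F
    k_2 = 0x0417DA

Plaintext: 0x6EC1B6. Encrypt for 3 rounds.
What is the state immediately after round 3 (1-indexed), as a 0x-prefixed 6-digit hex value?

s_0 = plaintext = 0x6EC1B6
s_1 = Round(s_0, k_0) = 0x1B6F5E
s_2 = Round(s_1, k_1) = 0xF5EE43
s_3 = Round(s_2, k_2) = 0xE436C7

0xE436C7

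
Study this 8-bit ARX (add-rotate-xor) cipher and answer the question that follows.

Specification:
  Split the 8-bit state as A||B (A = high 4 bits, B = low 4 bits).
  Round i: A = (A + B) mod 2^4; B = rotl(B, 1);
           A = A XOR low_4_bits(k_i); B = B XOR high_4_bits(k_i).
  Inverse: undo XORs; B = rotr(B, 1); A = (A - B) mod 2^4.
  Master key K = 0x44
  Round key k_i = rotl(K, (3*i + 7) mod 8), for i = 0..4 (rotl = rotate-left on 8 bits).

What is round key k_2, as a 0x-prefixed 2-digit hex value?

K = 0x44
k_0 = rotl(K, (3*0+7) mod 8) = rotl(K, 7) = 0x22
k_1 = rotl(K, (3*1+7) mod 8) = rotl(K, 2) = 0x11
k_2 = rotl(K, (3*2+7) mod 8) = rotl(K, 5) = 0x88

0x88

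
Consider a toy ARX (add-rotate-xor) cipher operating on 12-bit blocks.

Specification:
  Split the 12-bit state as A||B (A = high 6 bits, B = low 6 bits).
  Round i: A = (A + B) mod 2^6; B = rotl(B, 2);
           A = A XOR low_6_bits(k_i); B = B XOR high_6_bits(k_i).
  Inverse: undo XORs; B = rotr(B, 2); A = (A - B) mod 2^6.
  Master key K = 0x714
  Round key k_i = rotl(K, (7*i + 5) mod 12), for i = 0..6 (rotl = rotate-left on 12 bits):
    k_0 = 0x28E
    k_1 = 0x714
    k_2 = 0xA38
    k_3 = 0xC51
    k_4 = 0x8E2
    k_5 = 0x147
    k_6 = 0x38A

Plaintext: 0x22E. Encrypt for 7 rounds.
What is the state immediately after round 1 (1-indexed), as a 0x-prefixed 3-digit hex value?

s_0 = plaintext = 0x22E
s_1 = Round(s_0, k_0) = 0xE30
s_2 = Round(s_1, k_1) = 0xF1F
s_3 = Round(s_2, k_2) = 0x8D5
s_4 = Round(s_3, k_3) = 0xA64
s_5 = Round(s_4, k_4) = 0xBF1
s_6 = Round(s_5, k_5) = 0x9C2
s_7 = Round(s_6, k_6) = 0x8C6

0xE30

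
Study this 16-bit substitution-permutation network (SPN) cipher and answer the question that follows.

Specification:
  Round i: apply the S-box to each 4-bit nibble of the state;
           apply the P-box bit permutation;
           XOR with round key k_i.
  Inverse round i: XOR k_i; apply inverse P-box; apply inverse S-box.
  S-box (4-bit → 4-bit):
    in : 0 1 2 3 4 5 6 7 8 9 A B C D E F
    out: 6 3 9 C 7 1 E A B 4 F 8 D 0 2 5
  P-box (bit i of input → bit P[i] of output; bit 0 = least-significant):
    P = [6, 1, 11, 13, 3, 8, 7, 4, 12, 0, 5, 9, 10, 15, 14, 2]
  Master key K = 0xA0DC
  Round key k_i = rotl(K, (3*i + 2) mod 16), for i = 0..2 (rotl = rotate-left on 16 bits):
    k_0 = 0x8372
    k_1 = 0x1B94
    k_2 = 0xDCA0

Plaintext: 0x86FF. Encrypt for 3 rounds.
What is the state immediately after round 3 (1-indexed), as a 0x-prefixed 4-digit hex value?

0xD6CA

s_0 = plaintext = 0x86FF
s_1 = Round(s_0, k_0) = 0x0D9F
s_2 = Round(s_1, k_1) = 0xD354
s_3 = Round(s_2, k_2) = 0xD6CA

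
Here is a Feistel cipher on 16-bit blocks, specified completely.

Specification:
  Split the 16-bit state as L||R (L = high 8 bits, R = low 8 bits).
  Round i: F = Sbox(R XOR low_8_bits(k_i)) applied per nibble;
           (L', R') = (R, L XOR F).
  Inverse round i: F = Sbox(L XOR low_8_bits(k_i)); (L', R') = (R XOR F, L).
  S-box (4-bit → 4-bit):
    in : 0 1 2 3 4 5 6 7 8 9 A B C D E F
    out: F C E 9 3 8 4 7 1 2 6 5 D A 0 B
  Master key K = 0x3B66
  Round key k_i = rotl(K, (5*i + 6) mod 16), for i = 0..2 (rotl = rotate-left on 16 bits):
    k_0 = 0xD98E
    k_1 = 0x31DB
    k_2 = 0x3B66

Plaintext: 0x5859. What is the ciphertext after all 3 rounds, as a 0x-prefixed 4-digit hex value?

s_0 = plaintext = 0x5859
s_1 = Round(s_0, k_0) = 0x59FF
s_2 = Round(s_1, k_1) = 0xFFBA
s_3 = Round(s_2, k_2) = 0xBA52

0xBA52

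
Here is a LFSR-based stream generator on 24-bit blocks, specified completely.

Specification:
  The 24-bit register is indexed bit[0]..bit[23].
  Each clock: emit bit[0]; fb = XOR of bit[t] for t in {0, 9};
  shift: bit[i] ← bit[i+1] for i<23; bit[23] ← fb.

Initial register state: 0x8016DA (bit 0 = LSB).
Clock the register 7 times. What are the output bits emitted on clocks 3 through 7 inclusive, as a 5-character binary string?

01101

reg_0 = 0x8016DA
clock 1: out=0, reg = 0xC00B6D
clock 2: out=1, reg = 0x6005B6
clock 3: out=0, reg = 0x3002DB
clock 4: out=1, reg = 0x18016D
clock 5: out=1, reg = 0x8C00B6
clock 6: out=0, reg = 0x46005B
clock 7: out=1, reg = 0xA3002D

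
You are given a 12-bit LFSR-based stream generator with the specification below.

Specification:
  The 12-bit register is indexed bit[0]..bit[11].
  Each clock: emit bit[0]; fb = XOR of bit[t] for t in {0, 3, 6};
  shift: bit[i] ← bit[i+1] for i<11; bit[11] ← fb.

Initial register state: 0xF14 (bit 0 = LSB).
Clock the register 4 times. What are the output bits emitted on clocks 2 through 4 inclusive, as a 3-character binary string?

reg_0 = 0xF14
clock 1: out=0, reg = 0x78A
clock 2: out=0, reg = 0xBC5
clock 3: out=1, reg = 0x5E2
clock 4: out=0, reg = 0xAF1

010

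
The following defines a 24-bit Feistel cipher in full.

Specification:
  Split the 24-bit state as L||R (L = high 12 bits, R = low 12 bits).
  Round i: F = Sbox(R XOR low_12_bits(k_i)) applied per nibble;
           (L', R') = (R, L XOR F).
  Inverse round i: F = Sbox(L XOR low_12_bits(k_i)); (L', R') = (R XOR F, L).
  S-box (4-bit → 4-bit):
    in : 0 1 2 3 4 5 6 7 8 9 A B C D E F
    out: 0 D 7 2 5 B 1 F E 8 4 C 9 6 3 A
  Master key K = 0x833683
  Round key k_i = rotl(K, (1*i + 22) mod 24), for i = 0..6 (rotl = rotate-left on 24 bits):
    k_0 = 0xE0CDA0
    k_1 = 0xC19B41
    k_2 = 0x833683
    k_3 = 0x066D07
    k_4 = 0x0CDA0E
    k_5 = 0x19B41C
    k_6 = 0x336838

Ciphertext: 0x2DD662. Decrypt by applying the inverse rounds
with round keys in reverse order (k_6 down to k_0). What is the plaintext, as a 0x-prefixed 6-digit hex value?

s_0 = ciphertext = 0x2DD662
s_1 = InvRound(s_0, k_6) = 0x2592DD
s_2 = InvRound(s_1, k_5) = 0x386259
s_3 = InvRound(s_2, k_4) = 0xAB7386
s_4 = InvRound(s_3, k_3) = 0xC46AB7
s_5 = InvRound(s_4, k_2) = 0xE2CC46
s_6 = InvRound(s_5, k_1) = 0x750E2C
s_7 = InvRound(s_6, k_0) = 0xA8C750

0xA8C750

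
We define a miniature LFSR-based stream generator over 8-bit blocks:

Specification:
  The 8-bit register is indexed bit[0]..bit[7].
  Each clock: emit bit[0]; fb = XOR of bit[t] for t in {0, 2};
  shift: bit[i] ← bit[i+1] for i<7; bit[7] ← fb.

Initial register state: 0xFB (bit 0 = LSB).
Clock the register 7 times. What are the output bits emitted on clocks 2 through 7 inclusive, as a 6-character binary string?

reg_0 = 0xFB
clock 1: out=1, reg = 0xFD
clock 2: out=1, reg = 0x7E
clock 3: out=0, reg = 0xBF
clock 4: out=1, reg = 0x5F
clock 5: out=1, reg = 0x2F
clock 6: out=1, reg = 0x17
clock 7: out=1, reg = 0x0B

101111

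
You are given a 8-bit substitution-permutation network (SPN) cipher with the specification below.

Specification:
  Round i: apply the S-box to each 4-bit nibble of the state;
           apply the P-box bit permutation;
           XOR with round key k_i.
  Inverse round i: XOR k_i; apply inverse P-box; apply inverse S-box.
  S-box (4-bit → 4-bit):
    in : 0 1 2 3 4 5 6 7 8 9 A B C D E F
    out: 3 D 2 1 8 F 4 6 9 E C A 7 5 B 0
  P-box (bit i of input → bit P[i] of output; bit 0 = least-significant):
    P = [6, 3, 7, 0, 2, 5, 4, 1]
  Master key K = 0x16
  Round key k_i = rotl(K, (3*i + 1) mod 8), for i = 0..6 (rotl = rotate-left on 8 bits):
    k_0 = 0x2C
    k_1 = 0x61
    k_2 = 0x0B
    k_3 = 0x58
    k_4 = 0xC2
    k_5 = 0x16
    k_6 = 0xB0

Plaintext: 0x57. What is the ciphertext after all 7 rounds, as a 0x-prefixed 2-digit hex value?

s_0 = plaintext = 0x57
s_1 = Round(s_0, k_0) = 0x92
s_2 = Round(s_1, k_1) = 0x5B
s_3 = Round(s_2, k_2) = 0x34
s_4 = Round(s_3, k_3) = 0x5D
s_5 = Round(s_4, k_4) = 0x34
s_6 = Round(s_5, k_5) = 0x13
s_7 = Round(s_6, k_6) = 0xE6

0xE6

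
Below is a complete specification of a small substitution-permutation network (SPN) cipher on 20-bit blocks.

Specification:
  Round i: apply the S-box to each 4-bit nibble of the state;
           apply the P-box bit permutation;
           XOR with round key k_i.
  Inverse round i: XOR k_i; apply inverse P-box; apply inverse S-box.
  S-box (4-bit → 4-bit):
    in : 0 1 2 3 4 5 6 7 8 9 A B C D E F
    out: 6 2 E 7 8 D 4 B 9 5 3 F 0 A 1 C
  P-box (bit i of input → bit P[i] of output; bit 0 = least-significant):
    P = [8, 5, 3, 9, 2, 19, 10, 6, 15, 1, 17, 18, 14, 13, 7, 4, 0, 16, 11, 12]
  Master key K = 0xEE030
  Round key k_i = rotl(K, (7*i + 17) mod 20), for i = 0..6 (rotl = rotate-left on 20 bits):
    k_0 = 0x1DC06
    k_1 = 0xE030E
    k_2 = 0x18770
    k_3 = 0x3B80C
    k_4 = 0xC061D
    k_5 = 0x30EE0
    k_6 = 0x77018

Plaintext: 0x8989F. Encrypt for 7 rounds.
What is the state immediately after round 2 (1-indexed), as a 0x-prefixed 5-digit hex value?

0xEB8E1

s_0 = plaintext = 0x8989F
s_1 = Round(s_0, k_0) = 0x50A8B
s_2 = Round(s_1, k_1) = 0xEB8E1
s_3 = Round(s_2, k_2) = 0x567C5
s_4 = Round(s_3, k_3) = 0x72387
s_5 = Round(s_4, k_4) = 0xFB5EA
s_6 = Round(s_5, k_5) = 0x5F754
s_7 = Round(s_6, k_6) = 0x3EECF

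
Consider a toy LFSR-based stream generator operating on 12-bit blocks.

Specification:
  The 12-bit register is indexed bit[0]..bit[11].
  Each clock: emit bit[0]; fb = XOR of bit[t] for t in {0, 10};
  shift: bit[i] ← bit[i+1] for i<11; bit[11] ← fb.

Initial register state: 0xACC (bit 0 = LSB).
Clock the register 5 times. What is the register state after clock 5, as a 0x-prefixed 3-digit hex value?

0xB56

reg_0 = 0xACC
clock 1: out=0, reg = 0x566
clock 2: out=0, reg = 0xAB3
clock 3: out=1, reg = 0xD59
clock 4: out=1, reg = 0x6AC
clock 5: out=0, reg = 0xB56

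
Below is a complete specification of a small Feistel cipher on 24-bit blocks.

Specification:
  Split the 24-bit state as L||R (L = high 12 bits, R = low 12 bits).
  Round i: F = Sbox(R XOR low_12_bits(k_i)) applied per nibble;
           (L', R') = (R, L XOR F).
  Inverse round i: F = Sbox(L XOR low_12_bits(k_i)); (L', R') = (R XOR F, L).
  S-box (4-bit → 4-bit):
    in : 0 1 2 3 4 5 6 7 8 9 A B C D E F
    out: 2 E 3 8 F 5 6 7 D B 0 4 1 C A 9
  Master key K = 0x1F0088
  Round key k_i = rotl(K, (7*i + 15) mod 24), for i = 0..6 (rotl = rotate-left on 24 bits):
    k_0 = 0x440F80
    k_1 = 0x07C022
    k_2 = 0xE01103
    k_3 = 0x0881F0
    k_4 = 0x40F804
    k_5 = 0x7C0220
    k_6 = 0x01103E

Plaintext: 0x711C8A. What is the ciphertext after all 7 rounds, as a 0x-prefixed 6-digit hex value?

0xB8DC7E

s_0 = plaintext = 0x711C8A
s_1 = Round(s_0, k_0) = 0xC8AF31
s_2 = Round(s_1, k_1) = 0xF31562
s_3 = Round(s_2, k_2) = 0x56205F
s_4 = Round(s_3, k_3) = 0x05FB6B
s_5 = Round(s_4, k_4) = 0xB6B836
s_6 = Round(s_5, k_5) = 0x836B8D
s_7 = Round(s_6, k_6) = 0xB8DC7E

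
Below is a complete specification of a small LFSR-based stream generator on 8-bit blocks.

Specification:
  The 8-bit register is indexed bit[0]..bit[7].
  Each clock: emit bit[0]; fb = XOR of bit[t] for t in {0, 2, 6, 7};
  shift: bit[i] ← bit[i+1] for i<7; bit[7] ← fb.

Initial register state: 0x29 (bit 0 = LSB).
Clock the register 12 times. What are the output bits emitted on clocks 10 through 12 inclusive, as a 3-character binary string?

reg_0 = 0x29
clock 1: out=1, reg = 0x94
clock 2: out=0, reg = 0x4A
clock 3: out=0, reg = 0xA5
clock 4: out=1, reg = 0xD2
clock 5: out=0, reg = 0x69
clock 6: out=1, reg = 0x34
clock 7: out=0, reg = 0x9A
clock 8: out=0, reg = 0xCD
clock 9: out=1, reg = 0x66
clock 10: out=0, reg = 0x33
clock 11: out=1, reg = 0x99
clock 12: out=1, reg = 0x4C

011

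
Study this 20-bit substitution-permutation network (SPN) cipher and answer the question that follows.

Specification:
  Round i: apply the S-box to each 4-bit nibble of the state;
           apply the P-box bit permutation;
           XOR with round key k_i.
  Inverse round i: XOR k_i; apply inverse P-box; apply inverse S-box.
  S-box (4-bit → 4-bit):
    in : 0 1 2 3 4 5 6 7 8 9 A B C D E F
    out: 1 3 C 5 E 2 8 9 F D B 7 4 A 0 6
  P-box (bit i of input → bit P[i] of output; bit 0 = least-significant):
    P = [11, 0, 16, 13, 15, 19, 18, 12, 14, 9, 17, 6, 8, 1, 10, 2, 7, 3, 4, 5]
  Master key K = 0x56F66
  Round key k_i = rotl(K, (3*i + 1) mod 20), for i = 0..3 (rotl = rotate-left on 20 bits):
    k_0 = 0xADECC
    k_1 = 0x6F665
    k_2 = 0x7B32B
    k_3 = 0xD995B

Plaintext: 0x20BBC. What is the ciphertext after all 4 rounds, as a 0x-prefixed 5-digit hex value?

0x1126D

s_0 = plaintext = 0x20BBC
s_1 = Round(s_0, k_0) = 0x51DFC
s_2 = Round(s_1, k_1) = 0xBF52F
s_3 = Round(s_2, k_2) = 0x2A5B0
s_4 = Round(s_3, k_3) = 0x1126D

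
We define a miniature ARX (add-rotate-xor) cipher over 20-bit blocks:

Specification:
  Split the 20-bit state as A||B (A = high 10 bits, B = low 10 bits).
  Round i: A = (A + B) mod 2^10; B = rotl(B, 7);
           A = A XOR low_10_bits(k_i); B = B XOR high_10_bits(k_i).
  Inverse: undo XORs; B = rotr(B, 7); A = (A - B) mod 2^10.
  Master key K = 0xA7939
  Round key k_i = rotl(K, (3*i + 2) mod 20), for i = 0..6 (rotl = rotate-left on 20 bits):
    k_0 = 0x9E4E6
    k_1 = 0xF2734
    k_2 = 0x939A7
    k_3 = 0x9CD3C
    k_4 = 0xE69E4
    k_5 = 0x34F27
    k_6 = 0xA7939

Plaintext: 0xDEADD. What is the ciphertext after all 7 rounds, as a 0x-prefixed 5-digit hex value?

s_0 = plaintext = 0xDEADD
s_1 = Round(s_0, k_0) = 0xAC4A2
s_2 = Round(s_1, k_1) = 0x19EDD
s_3 = Round(s_2, k_2) = 0xB8C95
s_4 = Round(s_3, k_3) = 0x910E1
s_5 = Round(s_4, k_4) = 0xB0706
s_6 = Round(s_5, k_5) = 0xB83B3
s_7 = Round(s_6, k_6) = 0xEAB68

0xEAB68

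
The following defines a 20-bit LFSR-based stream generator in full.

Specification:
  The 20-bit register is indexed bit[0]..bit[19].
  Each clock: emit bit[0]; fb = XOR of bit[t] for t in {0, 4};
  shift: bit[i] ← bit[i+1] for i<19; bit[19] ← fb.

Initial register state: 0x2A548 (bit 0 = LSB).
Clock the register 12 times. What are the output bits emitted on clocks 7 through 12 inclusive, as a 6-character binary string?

reg_0 = 0x2A548
clock 1: out=0, reg = 0x152A4
clock 2: out=0, reg = 0x0A952
clock 3: out=0, reg = 0x854A9
clock 4: out=1, reg = 0xC2A54
clock 5: out=0, reg = 0xE152A
clock 6: out=0, reg = 0x70A95
clock 7: out=1, reg = 0x3854A
clock 8: out=0, reg = 0x1C2A5
clock 9: out=1, reg = 0x8E152
clock 10: out=0, reg = 0xC70A9
clock 11: out=1, reg = 0xE3854
clock 12: out=0, reg = 0xF1C2A

101010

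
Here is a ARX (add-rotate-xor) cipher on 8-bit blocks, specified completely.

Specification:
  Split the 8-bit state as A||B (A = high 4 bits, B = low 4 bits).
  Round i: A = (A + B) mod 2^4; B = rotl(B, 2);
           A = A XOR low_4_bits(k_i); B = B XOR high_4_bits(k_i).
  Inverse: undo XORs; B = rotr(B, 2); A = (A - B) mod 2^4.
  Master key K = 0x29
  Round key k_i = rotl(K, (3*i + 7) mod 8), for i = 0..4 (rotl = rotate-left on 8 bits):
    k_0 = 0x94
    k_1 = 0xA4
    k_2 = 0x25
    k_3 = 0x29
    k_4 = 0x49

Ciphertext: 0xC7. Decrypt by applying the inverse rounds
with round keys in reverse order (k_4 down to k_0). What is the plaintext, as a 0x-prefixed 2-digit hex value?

0x5A

s_0 = ciphertext = 0xC7
s_1 = InvRound(s_0, k_4) = 0x9C
s_2 = InvRound(s_1, k_3) = 0x5B
s_3 = InvRound(s_2, k_2) = 0xA6
s_4 = InvRound(s_3, k_1) = 0xB3
s_5 = InvRound(s_4, k_0) = 0x5A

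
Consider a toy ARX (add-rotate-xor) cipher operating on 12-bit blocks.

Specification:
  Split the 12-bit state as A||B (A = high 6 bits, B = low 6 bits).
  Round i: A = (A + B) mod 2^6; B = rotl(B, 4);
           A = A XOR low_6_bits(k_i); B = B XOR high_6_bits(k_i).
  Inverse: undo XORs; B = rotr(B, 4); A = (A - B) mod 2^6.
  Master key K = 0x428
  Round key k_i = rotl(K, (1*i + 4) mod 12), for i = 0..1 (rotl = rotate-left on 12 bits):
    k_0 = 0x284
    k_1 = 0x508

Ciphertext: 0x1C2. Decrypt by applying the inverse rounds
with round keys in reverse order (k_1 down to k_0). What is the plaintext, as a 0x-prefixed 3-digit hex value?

s_0 = ciphertext = 0x1C2
s_1 = InvRound(s_0, k_1) = 0xD99
s_2 = InvRound(s_1, k_0) = 0x94D

0x94D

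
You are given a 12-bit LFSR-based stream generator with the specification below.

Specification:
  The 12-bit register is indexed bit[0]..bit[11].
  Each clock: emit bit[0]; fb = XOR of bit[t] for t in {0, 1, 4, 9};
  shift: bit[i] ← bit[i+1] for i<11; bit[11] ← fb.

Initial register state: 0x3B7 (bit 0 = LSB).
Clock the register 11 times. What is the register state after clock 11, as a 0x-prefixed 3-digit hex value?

0xECC

reg_0 = 0x3B7
clock 1: out=1, reg = 0x1DB
clock 2: out=1, reg = 0x8ED
clock 3: out=1, reg = 0xC76
clock 4: out=0, reg = 0x63B
clock 5: out=1, reg = 0x31D
clock 6: out=1, reg = 0x98E
clock 7: out=0, reg = 0xCC7
clock 8: out=1, reg = 0x663
clock 9: out=1, reg = 0xB31
clock 10: out=1, reg = 0xD98
clock 11: out=0, reg = 0xECC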